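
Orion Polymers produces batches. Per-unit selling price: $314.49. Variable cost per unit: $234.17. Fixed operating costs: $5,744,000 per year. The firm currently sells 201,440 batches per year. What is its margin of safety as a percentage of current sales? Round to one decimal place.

64.5%

Unit CM = price − variable cost = $314.49 − $234.17 = $80.32. Break-even units = $5,744,000 ÷ $80.32 = 71,513.94; break-even revenue = 71,513.94 × $314.49 = $22,490,420.32.
Current sales = 201,440 × $314.49 = $63,350,865.60.
Margin of safety = ($63,350,865.60 − $22,490,420.32) ÷ $63,350,865.60 = 64.5%.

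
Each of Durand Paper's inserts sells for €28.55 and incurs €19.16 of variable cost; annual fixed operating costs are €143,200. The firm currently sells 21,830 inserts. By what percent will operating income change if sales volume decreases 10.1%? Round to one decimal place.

-33.5%

At 21,830 units, contribution = 21,830 × €9.39 = €204,983.70.
EBIT = €204,983.70 − €143,200 = €61,783.70.
Degree of operating leverage = €204,983.70 / €61,783.70 = 3.3178.
So EBIT moves 3.3178 × (-10.1%) = -33.5%.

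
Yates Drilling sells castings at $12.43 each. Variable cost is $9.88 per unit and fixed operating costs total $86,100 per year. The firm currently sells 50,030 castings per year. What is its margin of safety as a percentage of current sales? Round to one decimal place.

Unit CM = price − variable cost = $12.43 − $9.88 = $2.55. Break-even units = $86,100 ÷ $2.55 = 33,764.71; break-even revenue = 33,764.71 × $12.43 = $419,695.29.
Actual sales revenue = 50,030 × $12.43 = $621,872.90.
Margin of safety = ($621,872.90 − $419,695.29) ÷ $621,872.90 = 32.5%.

32.5%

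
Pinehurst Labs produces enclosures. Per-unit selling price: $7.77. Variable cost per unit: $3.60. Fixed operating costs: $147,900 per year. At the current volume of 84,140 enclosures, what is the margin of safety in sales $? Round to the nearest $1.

Each unit contributes $7.77 − $3.60 = $4.17. Break-even units = $147,900 ÷ $4.17 = 35,467.63; break-even revenue = 35,467.63 × $7.77 = $275,583.45.
Current sales = 84,140 × $7.77 = $653,767.80.
Margin of safety = $653,767.80 − $275,583.45 = $378,184.

$378,184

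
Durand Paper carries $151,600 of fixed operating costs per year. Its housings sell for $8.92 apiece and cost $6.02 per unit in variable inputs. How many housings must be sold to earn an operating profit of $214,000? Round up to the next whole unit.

Unit CM = price − variable cost = $8.92 − $6.02 = $2.90.
Units = (FC + target) / CM = ($151,600 + $214,000) / $2.90 = 126,068.97, so 126,069 housings.

126,069 housings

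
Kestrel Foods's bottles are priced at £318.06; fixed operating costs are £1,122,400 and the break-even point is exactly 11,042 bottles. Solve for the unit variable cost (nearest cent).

£216.41

Contribution per unit must be FC / Q = £1,122,400 / 11,042 = £101.6483.
Hence VC = price − CM = £318.06 − £101.6483 = £216.41.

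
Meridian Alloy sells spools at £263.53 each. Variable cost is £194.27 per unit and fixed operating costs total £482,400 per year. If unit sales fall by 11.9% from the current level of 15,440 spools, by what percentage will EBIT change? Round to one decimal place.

Total contribution margin = 15,440 × £69.26 = £1,069,374.40.
Operating income = contribution − fixed costs = £1,069,374.40 − £482,400 = £586,974.40.
Degree of operating leverage = £1,069,374.40 / £586,974.40 = 1.8218.
%ΔEBIT = DOL × %ΔSales = 1.8218 × -11.9% = -21.7%.

-21.7%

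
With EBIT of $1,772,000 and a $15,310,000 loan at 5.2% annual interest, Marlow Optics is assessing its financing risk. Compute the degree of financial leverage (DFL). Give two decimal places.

Interest = $796,120.00.
DFL = EBIT ÷ (EBIT − I) = $1,772,000 ÷ ($1,772,000 − $796,120.00) = $1,772,000 ÷ $975,880.00 = 1.8158.

1.82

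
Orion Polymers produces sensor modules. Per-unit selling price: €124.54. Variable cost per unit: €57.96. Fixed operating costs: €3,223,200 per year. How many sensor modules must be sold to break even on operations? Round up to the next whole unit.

Contribution margin per unit = €124.54 − €57.96 = €66.58.
Units to break even: €3,223,200 ÷ €66.58 = 48,410.93, rounded up to 48,411.

48,411 sensor modules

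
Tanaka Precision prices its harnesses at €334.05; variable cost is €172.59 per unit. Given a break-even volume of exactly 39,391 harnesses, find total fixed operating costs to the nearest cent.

Contribution margin per unit = €334.05 − €172.59 = €161.46.
Fixed costs = break-even units × CM = 39,391 × €161.46 = €6,360,070.86.

€6,360,070.86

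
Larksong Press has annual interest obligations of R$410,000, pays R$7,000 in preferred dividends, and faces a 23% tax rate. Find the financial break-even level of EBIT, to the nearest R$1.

R$419,091

Preferred dividends are paid after tax, so their pre-tax equivalent is R$7,000 ÷ (1 − 0.23) = R$9,090.91.
EPS = 0 when EBIT covers interest plus the pre-tax preferred burden: R$410,000 + R$9,090.91 = R$419,090.91.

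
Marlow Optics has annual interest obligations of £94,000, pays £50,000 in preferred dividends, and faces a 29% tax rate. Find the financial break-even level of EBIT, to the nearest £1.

Grossing the preferred dividend up to pre-tax terms: £50,000 / (1 − 0.29) = £70,422.54.
EPS = 0 when EBIT covers interest plus the pre-tax preferred burden: £94,000 + £70,422.54 = £164,422.54.

£164,423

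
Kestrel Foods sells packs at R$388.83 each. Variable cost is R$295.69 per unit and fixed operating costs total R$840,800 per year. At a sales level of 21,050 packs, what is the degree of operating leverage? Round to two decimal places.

1.75

Contribution at this volume is 21,050 × R$93.14 = R$1,960,597.00.
Operating income = contribution − fixed costs = R$1,960,597.00 − R$840,800 = R$1,119,797.00.
Degree of operating leverage = R$1,960,597.00 / R$1,119,797.00 = 1.7509.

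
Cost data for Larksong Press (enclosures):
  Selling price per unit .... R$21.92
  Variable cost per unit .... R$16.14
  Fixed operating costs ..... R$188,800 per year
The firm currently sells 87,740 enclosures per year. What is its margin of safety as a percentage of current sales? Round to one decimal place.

Unit CM = price − variable cost = R$21.92 − R$16.14 = R$5.78. Break-even units = R$188,800 ÷ R$5.78 = 32,664.36; break-even revenue = 32,664.36 × R$21.92 = R$716,002.77.
Actual sales revenue = 87,740 × R$21.92 = R$1,923,260.80.
Margin of safety = (R$1,923,260.80 − R$716,002.77) ÷ R$1,923,260.80 = 62.8%.

62.8%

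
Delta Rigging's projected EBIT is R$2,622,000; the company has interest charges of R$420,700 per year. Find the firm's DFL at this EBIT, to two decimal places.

Annual interest charges come to R$420,700.00.
DFL = EBIT ÷ (EBIT − I) = R$2,622,000 ÷ (R$2,622,000 − R$420,700.00) = R$2,622,000 ÷ R$2,201,300.00 = 1.1911.

1.19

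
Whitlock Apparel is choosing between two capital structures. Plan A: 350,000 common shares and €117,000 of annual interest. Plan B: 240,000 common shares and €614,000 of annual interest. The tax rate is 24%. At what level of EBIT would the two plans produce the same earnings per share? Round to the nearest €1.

At indifference, (EBIT − 117,000)(1 − t)/350,000 = (EBIT − 614,000)(1 − t)/240,000.
The (1 − t) factor cancels: (EBIT − 117,000) × 240,000 = (EBIT − 614,000) × 350,000.
EBIT × (350,000 − 240,000) = 614,000 × 350,000 − 117,000 × 240,000 = 186,820,000,000, so EBIT = 186,820,000,000 ÷ 110,000 = 1,698,363.64.

€1,698,364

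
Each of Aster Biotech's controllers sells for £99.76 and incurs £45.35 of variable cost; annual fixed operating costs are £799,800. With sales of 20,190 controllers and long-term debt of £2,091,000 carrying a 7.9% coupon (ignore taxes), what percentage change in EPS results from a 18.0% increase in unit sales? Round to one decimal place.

Total contribution margin = 20,190 × £54.41 = £1,098,537.90.
EBIT = £1,098,537.90 − £799,800 = £298,737.90.
Interest = £165,189.00, so EBIT − I = £133,548.90.
DCL = total CM / (EBIT − I) = £1,098,537.90 / £133,548.90 = 8.2257.
EPS therefore changes by 8.2257 × (+18.0%) = +148.1%.

+148.1%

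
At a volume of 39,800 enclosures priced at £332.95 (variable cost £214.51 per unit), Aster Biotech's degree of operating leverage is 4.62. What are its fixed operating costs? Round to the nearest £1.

£3,693,585

Contribution at this volume is 39,800 × £118.44 = £4,713,912.00.
DOL = contribution / EBIT, so EBIT = £4,713,912.00 / 4.62 = £1,020,327.27.
And FC = contribution − EBIT = £4,713,912.00 − £1,020,327.27 = £3,693,585.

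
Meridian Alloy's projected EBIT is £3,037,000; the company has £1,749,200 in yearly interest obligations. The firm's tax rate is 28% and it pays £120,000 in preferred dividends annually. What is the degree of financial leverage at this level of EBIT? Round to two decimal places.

Interest = £1,749,200.00.
Pre-tax preferred-dividend burden = £120,000 ÷ (1 − 0.28) = £166,666.67.
DFL = EBIT ÷ [EBIT − I − D_p/(1−t)] = £3,037,000 ÷ [£3,037,000 − £1,749,200.00 − £166,666.67] = £3,037,000 ÷ £1,121,133.33 = 2.7089.

2.71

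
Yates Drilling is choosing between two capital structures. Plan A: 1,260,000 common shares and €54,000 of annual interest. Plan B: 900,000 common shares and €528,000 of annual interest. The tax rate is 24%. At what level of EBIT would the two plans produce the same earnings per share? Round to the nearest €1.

€1,713,000

At indifference, (EBIT − 54,000)(1 − t)/1,260,000 = (EBIT − 528,000)(1 − t)/900,000.
The (1 − t) factor cancels: (EBIT − 54,000) × 900,000 = (EBIT − 528,000) × 1,260,000.
EBIT × (1,260,000 − 900,000) = 528,000 × 1,260,000 − 54,000 × 900,000 = 616,680,000,000, so EBIT = 616,680,000,000 ÷ 360,000 = 1,713,000.00.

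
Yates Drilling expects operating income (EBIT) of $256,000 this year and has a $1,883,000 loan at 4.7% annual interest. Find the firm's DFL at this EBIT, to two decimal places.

1.53

Annual interest charges come to $88,501.00.
DFL = EBIT ÷ (EBIT − I) = $256,000 ÷ ($256,000 − $88,501.00) = $256,000 ÷ $167,499.00 = 1.5284.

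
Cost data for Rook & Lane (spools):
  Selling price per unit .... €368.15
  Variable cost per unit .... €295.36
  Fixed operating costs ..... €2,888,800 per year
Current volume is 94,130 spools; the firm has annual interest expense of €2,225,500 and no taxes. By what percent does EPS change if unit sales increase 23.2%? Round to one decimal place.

+91.5%

Total contribution margin = 94,130 × €72.79 = €6,851,722.70.
Subtracting fixed costs: EBIT = €6,851,722.70 − €2,888,800 = €3,962,922.70.
After interest of €2,225,500.00, pre-tax earnings = €1,737,422.70.
DCL = total CM / (EBIT − I) = €6,851,722.70 / €1,737,422.70 = 3.9436.
EPS therefore changes by 3.9436 × (+23.2%) = +91.5%.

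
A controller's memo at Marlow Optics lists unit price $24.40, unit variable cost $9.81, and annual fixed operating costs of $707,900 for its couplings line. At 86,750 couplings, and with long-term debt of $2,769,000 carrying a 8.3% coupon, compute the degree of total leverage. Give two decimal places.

Contribution at this volume is 86,750 × $14.59 = $1,265,682.50.
Operating income = contribution − fixed costs = $1,265,682.50 − $707,900 = $557,782.50. Interest = $229,827.00, so EBIT − I = $327,955.50.
DCL = contribution ÷ (EBIT − I) = $1,265,682.50 ÷ $327,955.50 = 3.8593.

3.86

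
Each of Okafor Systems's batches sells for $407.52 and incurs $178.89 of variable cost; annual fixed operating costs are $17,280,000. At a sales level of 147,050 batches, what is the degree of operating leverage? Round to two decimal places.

2.06

Contribution at this volume is 147,050 × $228.63 = $33,620,041.50.
Subtracting fixed costs: EBIT = $33,620,041.50 − $17,280,000 = $16,340,041.50.
Degree of operating leverage = $33,620,041.50 / $16,340,041.50 = 2.0575.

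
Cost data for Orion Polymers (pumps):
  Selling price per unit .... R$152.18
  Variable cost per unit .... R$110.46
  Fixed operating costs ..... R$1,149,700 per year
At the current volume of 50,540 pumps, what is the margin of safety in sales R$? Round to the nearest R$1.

Each unit contributes R$152.18 − R$110.46 = R$41.72. Break-even units = R$1,149,700 ÷ R$41.72 = 27,557.53; break-even revenue = 27,557.53 × R$152.18 = R$4,193,704.36.
Actual sales revenue = 50,540 × R$152.18 = R$7,691,177.20.
Margin of safety = R$7,691,177.20 − R$4,193,704.36 = R$3,497,473.

R$3,497,473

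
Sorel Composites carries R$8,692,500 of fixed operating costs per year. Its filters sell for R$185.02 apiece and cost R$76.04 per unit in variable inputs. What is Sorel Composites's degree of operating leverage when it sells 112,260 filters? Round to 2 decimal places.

Contribution at this volume is 112,260 × R$108.98 = R$12,234,094.80.
EBIT = R$12,234,094.80 − R$8,692,500 = R$3,541,594.80.
Degree of operating leverage = R$12,234,094.80 / R$3,541,594.80 = 3.4544.

3.45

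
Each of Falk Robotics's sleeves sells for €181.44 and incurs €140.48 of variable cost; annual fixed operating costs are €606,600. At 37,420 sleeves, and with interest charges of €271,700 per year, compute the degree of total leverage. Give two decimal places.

At 37,420 units, contribution = 37,420 × €40.96 = €1,532,723.20.
Subtracting fixed costs: EBIT = €1,532,723.20 − €606,600 = €926,123.20. Interest = €271,700.00.
DOL = €1,532,723.20 ÷ €926,123.20 = 1.6550; DFL = €926,123.20 ÷ €654,423.20 = 1.4152.
DCL = DOL × DFL = 1.6550 × 1.4152 = 2.3422.

2.34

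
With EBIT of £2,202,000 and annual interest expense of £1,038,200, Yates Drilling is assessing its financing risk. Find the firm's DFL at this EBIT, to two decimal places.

Annual interest charges come to £1,038,200.00.
DFL = EBIT ÷ (EBIT − I) = £2,202,000 ÷ (£2,202,000 − £1,038,200.00) = £2,202,000 ÷ £1,163,800.00 = 1.8921.

1.89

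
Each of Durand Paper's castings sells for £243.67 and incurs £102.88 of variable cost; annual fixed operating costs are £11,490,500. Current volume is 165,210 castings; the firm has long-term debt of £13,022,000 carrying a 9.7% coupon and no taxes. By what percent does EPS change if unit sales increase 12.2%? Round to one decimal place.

Contribution at this volume is 165,210 × £140.79 = £23,259,915.90.
Operating income = contribution − fixed costs = £23,259,915.90 − £11,490,500 = £11,769,415.90.
After interest of £1,263,134.00, pre-tax earnings = £10,506,281.90.
Degree of combined leverage = contribution ÷ (EBIT − I) = £23,259,915.90 ÷ £10,506,281.90 = 2.2139.
%ΔEPS = DCL × %ΔSales = 2.2139 × +12.2% = +27.0%.

+27.0%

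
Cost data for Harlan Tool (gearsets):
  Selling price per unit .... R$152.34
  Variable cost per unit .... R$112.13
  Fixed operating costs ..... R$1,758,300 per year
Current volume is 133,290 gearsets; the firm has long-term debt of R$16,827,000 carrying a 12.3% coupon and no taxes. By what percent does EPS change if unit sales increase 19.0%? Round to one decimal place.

Contribution at this volume is 133,290 × R$40.21 = R$5,359,590.90.
Operating income = contribution − fixed costs = R$5,359,590.90 − R$1,758,300 = R$3,601,290.90.
After interest of R$2,069,721.00, pre-tax earnings = R$1,531,569.90.
DCL = total CM / (EBIT − I) = R$5,359,590.90 / R$1,531,569.90 = 3.4994.
%ΔEPS = DCL × %ΔSales = 3.4994 × +19.0% = +66.5%.

+66.5%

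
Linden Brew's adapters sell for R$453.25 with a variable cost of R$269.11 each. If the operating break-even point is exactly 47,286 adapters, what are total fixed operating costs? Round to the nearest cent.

Unit CM = price − variable cost = R$453.25 − R$269.11 = R$184.14.
Since BE = FC / CM, FC = 47,286 × R$184.14 = R$8,707,244.04.

R$8,707,244.04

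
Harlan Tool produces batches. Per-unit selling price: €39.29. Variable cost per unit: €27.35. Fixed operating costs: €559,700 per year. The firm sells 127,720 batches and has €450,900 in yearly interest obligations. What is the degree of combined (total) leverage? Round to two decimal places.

Total contribution margin = 127,720 × €11.94 = €1,524,976.80.
Subtracting fixed costs: EBIT = €1,524,976.80 − €559,700 = €965,276.80. Interest = €450,900.00, so EBIT − I = €514,376.80.
DCL = contribution ÷ (EBIT − I) = €1,524,976.80 ÷ €514,376.80 = 2.9647.

2.96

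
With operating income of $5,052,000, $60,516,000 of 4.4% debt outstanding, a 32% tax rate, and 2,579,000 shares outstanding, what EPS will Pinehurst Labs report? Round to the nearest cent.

$0.63

Interest = $2,662,704.00, so EBT = $5,052,000 − $2,662,704.00 = $2,389,296.00.
After tax at 32%: net income = $2,389,296.00 × 0.68 = $1,624,721.28.
EPS = $1,624,721.28 ÷ 2,579,000 = $0.63.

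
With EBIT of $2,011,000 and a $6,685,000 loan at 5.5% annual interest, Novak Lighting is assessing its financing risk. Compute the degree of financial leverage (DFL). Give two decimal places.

1.22

Annual interest charges come to $367,675.00.
Degree of financial leverage = EBIT / (EBIT − interest) = $2,011,000 / $1,643,325.00 = 1.2237.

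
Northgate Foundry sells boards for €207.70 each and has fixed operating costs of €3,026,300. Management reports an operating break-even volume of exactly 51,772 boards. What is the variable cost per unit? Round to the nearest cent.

€149.25

At break-even, FC = Q × (P − VC), so P − VC = €3,026,300 ÷ 51,772 = €58.4544.
Hence VC = price − CM = €207.70 − €58.4544 = €149.25.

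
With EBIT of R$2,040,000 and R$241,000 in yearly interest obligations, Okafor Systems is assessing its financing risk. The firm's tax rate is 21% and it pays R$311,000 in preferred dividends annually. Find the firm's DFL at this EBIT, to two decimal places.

1.45

Annual interest charges come to R$241,000.00.
Pre-tax preferred-dividend burden = R$311,000 ÷ (1 − 0.21) = R$393,670.89.
DFL = EBIT ÷ [EBIT − I − D_p/(1−t)] = R$2,040,000 ÷ [R$2,040,000 − R$241,000.00 − R$393,670.89] = R$2,040,000 ÷ R$1,405,329.11 = 1.4516.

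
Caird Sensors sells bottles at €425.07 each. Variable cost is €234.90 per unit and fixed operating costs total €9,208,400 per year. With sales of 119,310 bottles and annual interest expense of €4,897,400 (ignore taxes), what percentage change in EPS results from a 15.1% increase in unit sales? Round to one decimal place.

Contribution at this volume is 119,310 × €190.17 = €22,689,182.70.
EBIT = €22,689,182.70 − €9,208,400 = €13,480,782.70.
After interest of €4,897,400.00, pre-tax earnings = €8,583,382.70.
DCL = total CM / (EBIT − I) = €22,689,182.70 / €8,583,382.70 = 2.6434.
%ΔEPS = DCL × %ΔSales = 2.6434 × +15.1% = +39.9%.

+39.9%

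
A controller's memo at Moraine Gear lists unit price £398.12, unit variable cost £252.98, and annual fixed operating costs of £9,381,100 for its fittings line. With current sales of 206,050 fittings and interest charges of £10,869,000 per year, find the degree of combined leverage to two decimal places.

3.10

At 206,050 units, contribution = 206,050 × £145.14 = £29,906,097.00.
Subtracting fixed costs: EBIT = £29,906,097.00 − £9,381,100 = £20,524,997.00. Interest = £10,869,000.00, so EBIT − I = £9,655,997.00.
DCL = contribution ÷ (EBIT − I) = £29,906,097.00 ÷ £9,655,997.00 = 3.0972.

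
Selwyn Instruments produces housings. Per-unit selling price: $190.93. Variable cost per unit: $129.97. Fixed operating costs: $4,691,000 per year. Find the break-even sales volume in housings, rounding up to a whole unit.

76,953 housings

Contribution margin per unit = $190.93 − $129.97 = $60.96.
Units to break even: $4,691,000 ÷ $60.96 = 76,952.10, rounded up to 76,953.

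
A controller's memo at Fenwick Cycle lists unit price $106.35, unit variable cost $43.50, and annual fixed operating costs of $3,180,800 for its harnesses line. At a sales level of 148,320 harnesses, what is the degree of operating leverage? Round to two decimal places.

1.52

Total contribution margin = 148,320 × $62.85 = $9,321,912.00.
EBIT = $9,321,912.00 − $3,180,800 = $6,141,112.00.
Degree of operating leverage = $9,321,912.00 / $6,141,112.00 = 1.5180.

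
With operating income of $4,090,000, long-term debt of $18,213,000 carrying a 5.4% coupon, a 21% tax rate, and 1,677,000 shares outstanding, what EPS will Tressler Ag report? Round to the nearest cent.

$1.46

Interest = $983,502.00, so EBT = $4,090,000 − $983,502.00 = $3,106,498.00.
Net income = $3,106,498.00 × (1 − 0.21) = $2,454,133.42.
Per share: $2,454,133.42 / 1,677,000 shares = $1.46.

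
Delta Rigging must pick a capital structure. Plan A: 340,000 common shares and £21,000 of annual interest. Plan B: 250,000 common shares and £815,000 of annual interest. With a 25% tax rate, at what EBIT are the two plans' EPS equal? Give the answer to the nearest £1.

At indifference, (EBIT − 21,000)(1 − t)/340,000 = (EBIT − 815,000)(1 − t)/250,000.
Cancelling (1 − t) and cross-multiplying: 250,000·(EBIT − 21,000) = 340,000·(EBIT − 815,000).
EBIT × (340,000 − 250,000) = 815,000 × 340,000 − 21,000 × 250,000 = 271,850,000,000, so EBIT = 271,850,000,000 ÷ 90,000 = 3,020,555.56.

£3,020,556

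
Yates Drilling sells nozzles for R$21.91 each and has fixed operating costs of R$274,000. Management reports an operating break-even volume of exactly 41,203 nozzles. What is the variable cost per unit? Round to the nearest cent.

At break-even, FC = Q × (P − VC), so P − VC = R$274,000 ÷ 41,203 = R$6.6500.
Hence VC = price − CM = R$21.91 − R$6.6500 = R$15.26.

R$15.26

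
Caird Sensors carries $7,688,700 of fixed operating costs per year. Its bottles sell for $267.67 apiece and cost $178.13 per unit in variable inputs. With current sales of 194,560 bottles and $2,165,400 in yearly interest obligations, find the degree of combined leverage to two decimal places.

2.30

Contribution at this volume is 194,560 × $89.54 = $17,420,902.40.
EBIT = $17,420,902.40 − $7,688,700 = $9,732,202.40. Interest = $2,165,400.00, so EBIT − I = $7,566,802.40.
DCL = contribution ÷ (EBIT − I) = $17,420,902.40 ÷ $7,566,802.40 = 2.3023.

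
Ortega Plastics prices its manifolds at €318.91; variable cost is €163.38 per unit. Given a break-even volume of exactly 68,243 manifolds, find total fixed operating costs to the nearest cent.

€10,613,833.79

Contribution margin per unit = €318.91 − €163.38 = €155.53.
Fixed costs = break-even units × CM = 68,243 × €155.53 = €10,613,833.79.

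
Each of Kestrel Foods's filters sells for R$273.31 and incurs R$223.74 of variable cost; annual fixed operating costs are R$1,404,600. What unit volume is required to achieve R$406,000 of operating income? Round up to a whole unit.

36,527 filters

Each unit contributes R$273.31 − R$223.74 = R$49.57.
Need Q such that Q × R$49.57 − R$1,404,600 = R$406,000, i.e. Q = R$1,810,600 / R$49.57 = 36,526.12 → 36,527.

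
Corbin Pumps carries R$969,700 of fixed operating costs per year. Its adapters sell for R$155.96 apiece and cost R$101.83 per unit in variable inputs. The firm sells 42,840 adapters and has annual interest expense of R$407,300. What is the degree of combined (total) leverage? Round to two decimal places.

2.46

Total contribution margin = 42,840 × R$54.13 = R$2,318,929.20.
EBIT = R$2,318,929.20 − R$969,700 = R$1,349,229.20. Interest = R$407,300.00.
DOL = R$2,318,929.20 ÷ R$1,349,229.20 = 1.7187; DFL = R$1,349,229.20 ÷ R$941,929.20 = 1.4324.
DCL = DOL × DFL = 1.7187 × 1.4324 = 2.4619.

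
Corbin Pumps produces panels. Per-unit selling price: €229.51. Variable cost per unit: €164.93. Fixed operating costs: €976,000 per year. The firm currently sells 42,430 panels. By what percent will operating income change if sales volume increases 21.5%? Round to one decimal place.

+33.4%

Contribution at this volume is 42,430 × €64.58 = €2,740,129.40.
EBIT = €2,740,129.40 − €976,000 = €1,764,129.40.
DOL = contribution ÷ EBIT = €2,740,129.40 ÷ €1,764,129.40 = 1.5532.
Operating income changes by 1.5532 × +21.5% = +33.4%.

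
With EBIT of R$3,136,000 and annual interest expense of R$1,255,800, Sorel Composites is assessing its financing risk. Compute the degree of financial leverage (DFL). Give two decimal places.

Interest = R$1,255,800.00.
Degree of financial leverage = EBIT / (EBIT − interest) = R$3,136,000 / R$1,880,200.00 = 1.6679.

1.67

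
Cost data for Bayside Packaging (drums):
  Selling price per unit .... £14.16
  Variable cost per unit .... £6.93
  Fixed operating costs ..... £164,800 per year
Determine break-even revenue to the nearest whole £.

Contribution margin per unit = £14.16 − £6.93 = £7.23, a CM ratio of £7.23 ÷ £14.16 = 0.5106.
Break-even revenue = fixed costs × price ÷ CM = £164,800 × £14.16 ÷ £7.23 = £322,762.

£322,762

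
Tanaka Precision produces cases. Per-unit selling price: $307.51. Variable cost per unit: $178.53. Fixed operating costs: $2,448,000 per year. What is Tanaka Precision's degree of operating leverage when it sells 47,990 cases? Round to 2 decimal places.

Total contribution margin = 47,990 × $128.98 = $6,189,750.20.
Subtracting fixed costs: EBIT = $6,189,750.20 − $2,448,000 = $3,741,750.20.
DOL = contribution ÷ EBIT = $6,189,750.20 ÷ $3,741,750.20 = 1.6542.

1.65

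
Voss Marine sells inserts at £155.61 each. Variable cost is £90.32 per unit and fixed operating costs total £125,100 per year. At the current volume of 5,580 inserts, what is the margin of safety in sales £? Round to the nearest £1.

£570,145

Unit CM = price − variable cost = £155.61 − £90.32 = £65.29. Break-even units = £125,100 ÷ £65.29 = 1,916.07; break-even revenue = 1,916.07 × £155.61 = £298,159.15.
Current sales = 5,580 × £155.61 = £868,303.80.
Margin of safety = £868,303.80 − £298,159.15 = £570,145.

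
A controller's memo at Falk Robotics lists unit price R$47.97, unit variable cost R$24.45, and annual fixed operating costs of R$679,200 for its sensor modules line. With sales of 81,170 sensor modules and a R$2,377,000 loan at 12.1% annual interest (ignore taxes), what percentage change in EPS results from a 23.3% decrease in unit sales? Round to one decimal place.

-47.2%

Total contribution margin = 81,170 × R$23.52 = R$1,909,118.40.
EBIT = R$1,909,118.40 − R$679,200 = R$1,229,918.40.
Interest = R$287,617.00, so EBIT − I = R$942,301.40.
Degree of combined leverage = contribution ÷ (EBIT − I) = R$1,909,118.40 ÷ R$942,301.40 = 2.0260.
EPS therefore changes by 2.0260 × (-23.3%) = -47.2%.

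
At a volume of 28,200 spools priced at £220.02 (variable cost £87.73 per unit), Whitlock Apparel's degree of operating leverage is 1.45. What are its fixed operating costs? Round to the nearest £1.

£1,157,766

Total contribution margin = 28,200 × £132.29 = £3,730,578.00.
DOL = contribution / EBIT, so EBIT = £3,730,578.00 / 1.45 = £2,572,812.41.
Fixed costs = CM − EBIT = £3,730,578.00 − £2,572,812.41 = £1,157,766.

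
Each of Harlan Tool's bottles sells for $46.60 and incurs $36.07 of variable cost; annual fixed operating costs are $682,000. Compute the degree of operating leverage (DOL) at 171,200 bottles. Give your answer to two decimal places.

At 171,200 units, contribution = 171,200 × $10.53 = $1,802,736.00.
Subtracting fixed costs: EBIT = $1,802,736.00 − $682,000 = $1,120,736.00.
DOL = contribution ÷ EBIT = $1,802,736.00 ÷ $1,120,736.00 = 1.6085.

1.61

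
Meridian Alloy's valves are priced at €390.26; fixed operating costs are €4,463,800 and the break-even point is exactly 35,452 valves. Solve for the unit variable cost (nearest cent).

At break-even, FC = Q × (P − VC), so P − VC = €4,463,800 ÷ 35,452 = €125.9111.
Hence VC = price − CM = €390.26 − €125.9111 = €264.35.

€264.35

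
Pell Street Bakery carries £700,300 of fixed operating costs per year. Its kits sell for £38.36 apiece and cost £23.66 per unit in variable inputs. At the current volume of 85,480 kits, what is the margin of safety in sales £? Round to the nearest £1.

Unit CM = price − variable cost = £38.36 − £23.66 = £14.70. Break-even units = £700,300 ÷ £14.70 = 47,639.46; break-even revenue = 47,639.46 × £38.36 = £1,827,449.52.
Actual sales revenue = 85,480 × £38.36 = £3,279,012.80.
Margin of safety = £3,279,012.80 − £1,827,449.52 = £1,451,563.

£1,451,563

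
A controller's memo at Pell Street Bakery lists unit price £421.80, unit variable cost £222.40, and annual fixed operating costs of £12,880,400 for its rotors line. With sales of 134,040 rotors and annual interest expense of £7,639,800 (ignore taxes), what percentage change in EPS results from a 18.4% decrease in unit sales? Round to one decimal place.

Contribution at this volume is 134,040 × £199.40 = £26,727,576.00.
EBIT = £26,727,576.00 − £12,880,400 = £13,847,176.00.
After interest of £7,639,800.00, pre-tax earnings = £6,207,376.00.
Degree of combined leverage = contribution ÷ (EBIT − I) = £26,727,576.00 ÷ £6,207,376.00 = 4.3058.
EPS therefore changes by 4.3058 × (-18.4%) = -79.2%.

-79.2%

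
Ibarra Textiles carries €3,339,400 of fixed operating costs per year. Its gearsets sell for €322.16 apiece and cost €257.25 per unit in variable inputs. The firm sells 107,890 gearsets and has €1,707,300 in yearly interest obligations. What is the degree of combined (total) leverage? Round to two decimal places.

Total contribution margin = 107,890 × €64.91 = €7,003,139.90.
Subtracting fixed costs: EBIT = €7,003,139.90 − €3,339,400 = €3,663,739.90. Interest = €1,707,300.00, so EBIT − I = €1,956,439.90.
DCL = contribution ÷ (EBIT − I) = €7,003,139.90 ÷ €1,956,439.90 = 3.5795.

3.58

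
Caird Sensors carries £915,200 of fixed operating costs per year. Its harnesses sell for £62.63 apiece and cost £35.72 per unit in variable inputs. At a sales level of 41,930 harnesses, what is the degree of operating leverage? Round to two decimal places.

5.29

Contribution at this volume is 41,930 × £26.91 = £1,128,336.30.
Operating income = contribution − fixed costs = £1,128,336.30 − £915,200 = £213,136.30.
So DOL = total CM / EBIT = £1,128,336.30 / £213,136.30 = 5.2940.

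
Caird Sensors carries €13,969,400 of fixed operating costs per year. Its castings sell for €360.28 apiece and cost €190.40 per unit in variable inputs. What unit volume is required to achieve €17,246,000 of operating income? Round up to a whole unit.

Each unit contributes €360.28 − €190.40 = €169.88.
Need Q such that Q × €169.88 − €13,969,400 = €17,246,000, i.e. Q = €31,215,400 / €169.88 = 183,749.71 → 183,750.

183,750 castings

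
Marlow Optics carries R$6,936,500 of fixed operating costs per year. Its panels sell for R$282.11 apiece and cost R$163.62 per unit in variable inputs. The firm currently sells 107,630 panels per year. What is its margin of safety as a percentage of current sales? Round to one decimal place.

45.6%

Contribution margin per unit = R$282.11 − R$163.62 = R$118.49. Break-even units = R$6,936,500 ÷ R$118.49 = 58,540.81; break-even revenue = 58,540.81 × R$282.11 = R$16,514,946.54.
Actual sales revenue = 107,630 × R$282.11 = R$30,363,499.30.
Margin of safety = (R$30,363,499.30 − R$16,514,946.54) ÷ R$30,363,499.30 = 45.6%.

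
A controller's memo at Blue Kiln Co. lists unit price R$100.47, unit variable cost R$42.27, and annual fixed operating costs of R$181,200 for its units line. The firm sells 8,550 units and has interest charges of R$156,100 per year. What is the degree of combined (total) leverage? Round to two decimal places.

At 8,550 units, contribution = 8,550 × R$58.20 = R$497,610.00.
Operating income = contribution − fixed costs = R$497,610.00 − R$181,200 = R$316,410.00. Interest = R$156,100.00.
DOL = R$497,610.00 ÷ R$316,410.00 = 1.5727; DFL = R$316,410.00 ÷ R$160,310.00 = 1.9737.
Combined leverage = 1.5727 × 1.9737 = 3.1040.

3.10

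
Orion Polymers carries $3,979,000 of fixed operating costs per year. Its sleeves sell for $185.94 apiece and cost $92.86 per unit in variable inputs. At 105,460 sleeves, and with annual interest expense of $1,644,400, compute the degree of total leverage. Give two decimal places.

2.34

At 105,460 units, contribution = 105,460 × $93.08 = $9,816,216.80.
Operating income = contribution − fixed costs = $9,816,216.80 − $3,979,000 = $5,837,216.80. Interest = $1,644,400.00.
DOL = $9,816,216.80 ÷ $5,837,216.80 = 1.6817; DFL = $5,837,216.80 ÷ $4,192,816.80 = 1.3922.
Combined leverage = 1.6817 × 1.3922 = 2.3413.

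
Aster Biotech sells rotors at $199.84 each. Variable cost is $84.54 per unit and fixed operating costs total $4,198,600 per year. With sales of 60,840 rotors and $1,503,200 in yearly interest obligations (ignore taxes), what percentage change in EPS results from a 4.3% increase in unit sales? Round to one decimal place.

+23.0%

At 60,840 units, contribution = 60,840 × $115.30 = $7,014,852.00.
Operating income = contribution − fixed costs = $7,014,852.00 − $4,198,600 = $2,816,252.00.
After interest of $1,503,200.00, pre-tax earnings = $1,313,052.00.
DCL = total CM / (EBIT − I) = $7,014,852.00 / $1,313,052.00 = 5.3424.
EPS therefore changes by 5.3424 × (+4.3%) = +23.0%.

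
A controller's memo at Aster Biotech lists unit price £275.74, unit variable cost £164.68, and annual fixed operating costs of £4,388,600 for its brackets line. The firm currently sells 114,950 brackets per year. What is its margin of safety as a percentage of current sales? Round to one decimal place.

Each unit contributes £275.74 − £164.68 = £111.06. Break-even units = £4,388,600 ÷ £111.06 = 39,515.58; break-even revenue = 39,515.58 × £275.74 = £10,896,025.25.
Current sales = 114,950 × £275.74 = £31,696,313.00.
Margin of safety = (£31,696,313.00 − £10,896,025.25) ÷ £31,696,313.00 = 65.6%.

65.6%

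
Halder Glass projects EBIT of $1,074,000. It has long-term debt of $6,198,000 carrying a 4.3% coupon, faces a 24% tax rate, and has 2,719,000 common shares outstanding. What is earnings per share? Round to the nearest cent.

Interest = $266,514.00, so EBT = $1,074,000 − $266,514.00 = $807,486.00.
After tax at 24%: net income = $807,486.00 × 0.76 = $613,689.36.
Per share: $613,689.36 / 2,719,000 shares = $0.23.

$0.23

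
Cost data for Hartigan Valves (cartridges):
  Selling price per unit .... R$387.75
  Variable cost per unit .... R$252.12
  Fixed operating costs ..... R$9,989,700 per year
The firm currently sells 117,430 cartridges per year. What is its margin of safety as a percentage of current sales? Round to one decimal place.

Contribution margin per unit = R$387.75 − R$252.12 = R$135.63. Break-even units = R$9,989,700 ÷ R$135.63 = 73,654.06; break-even revenue = 73,654.06 × R$387.75 = R$28,559,361.31.
Actual sales revenue = 117,430 × R$387.75 = R$45,533,482.50.
Margin of safety = (R$45,533,482.50 − R$28,559,361.31) ÷ R$45,533,482.50 = 37.3%.

37.3%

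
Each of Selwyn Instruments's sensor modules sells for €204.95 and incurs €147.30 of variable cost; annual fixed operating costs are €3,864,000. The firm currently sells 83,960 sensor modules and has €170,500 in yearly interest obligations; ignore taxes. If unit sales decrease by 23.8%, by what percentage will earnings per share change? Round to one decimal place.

-143.0%

At 83,960 units, contribution = 83,960 × €57.65 = €4,840,294.00.
Subtracting fixed costs: EBIT = €4,840,294.00 − €3,864,000 = €976,294.00.
Interest = €170,500.00, so EBIT − I = €805,794.00.
Degree of combined leverage = contribution ÷ (EBIT − I) = €4,840,294.00 ÷ €805,794.00 = 6.0069.
EPS therefore changes by 6.0069 × (-23.8%) = -143.0%.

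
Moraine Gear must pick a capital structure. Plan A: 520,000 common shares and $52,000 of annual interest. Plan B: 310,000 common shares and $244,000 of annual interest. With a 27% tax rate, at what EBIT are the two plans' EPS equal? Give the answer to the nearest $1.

At indifference, (EBIT − 52,000)(1 − t)/520,000 = (EBIT − 244,000)(1 − t)/310,000.
The (1 − t) factor cancels: (EBIT − 52,000) × 310,000 = (EBIT − 244,000) × 520,000.
Solving, EBIT = (244,000·520,000 − 52,000·310,000) / (520,000 − 310,000) = 110,760,000,000 / 210,000 = 527,428.57.

$527,429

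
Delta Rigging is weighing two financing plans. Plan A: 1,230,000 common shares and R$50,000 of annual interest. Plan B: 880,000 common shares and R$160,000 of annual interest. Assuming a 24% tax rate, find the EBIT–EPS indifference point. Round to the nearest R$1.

Set EPS_A = EPS_B: (EBIT − R$50,000)(1 − 0.24) ÷ 1,230,000 = (EBIT − R$160,000)(1 − 0.24) ÷ 880,000.
The (1 − t) factor cancels: (EBIT − 50,000) × 880,000 = (EBIT − 160,000) × 1,230,000.
Solving, EBIT = (160,000·1,230,000 − 50,000·880,000) / (1,230,000 − 880,000) = 152,800,000,000 / 350,000 = 436,571.43.

R$436,571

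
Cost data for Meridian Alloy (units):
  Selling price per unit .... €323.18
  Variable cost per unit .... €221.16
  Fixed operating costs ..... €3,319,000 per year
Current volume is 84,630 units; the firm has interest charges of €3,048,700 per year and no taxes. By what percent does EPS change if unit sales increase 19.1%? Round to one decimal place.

At 84,630 units, contribution = 84,630 × €102.02 = €8,633,952.60.
Operating income = contribution − fixed costs = €8,633,952.60 − €3,319,000 = €5,314,952.60.
Interest = €3,048,700.00, so EBIT − I = €2,266,252.60.
DCL = total CM / (EBIT − I) = €8,633,952.60 / €2,266,252.60 = 3.8098.
%ΔEPS = DCL × %ΔSales = 3.8098 × +19.1% = +72.8%.

+72.8%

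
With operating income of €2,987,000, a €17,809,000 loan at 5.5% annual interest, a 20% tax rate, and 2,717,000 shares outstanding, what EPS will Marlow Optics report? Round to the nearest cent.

Interest = €979,495.00, so EBT = €2,987,000 − €979,495.00 = €2,007,505.00.
After tax at 20%: net income = €2,007,505.00 × 0.80 = €1,606,004.00.
EPS = €1,606,004.00 ÷ 2,717,000 = €0.59.

€0.59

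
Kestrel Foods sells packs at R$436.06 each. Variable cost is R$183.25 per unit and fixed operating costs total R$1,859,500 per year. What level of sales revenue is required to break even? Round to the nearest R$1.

R$3,207,364

Contribution margin per unit = R$436.06 − R$183.25 = R$252.81, a CM ratio of R$252.81 ÷ R$436.06 = 0.5798.
Break-even revenue = fixed costs × price ÷ CM = R$1,859,500 × R$436.06 ÷ R$252.81 = R$3,207,364.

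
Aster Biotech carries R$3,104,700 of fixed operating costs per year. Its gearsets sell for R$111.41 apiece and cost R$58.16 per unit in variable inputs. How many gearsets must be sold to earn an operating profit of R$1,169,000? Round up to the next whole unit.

Unit CM = price − variable cost = R$111.41 − R$58.16 = R$53.25.
Required volume = (fixed costs + target profit) ÷ CM = (R$3,104,700 + R$1,169,000) ÷ R$53.25 = 80,257.28, so 80,258 gearsets.

80,258 gearsets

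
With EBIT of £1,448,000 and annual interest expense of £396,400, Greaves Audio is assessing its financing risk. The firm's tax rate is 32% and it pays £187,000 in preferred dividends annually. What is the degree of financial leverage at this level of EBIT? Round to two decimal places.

Annual interest charges come to £396,400.00.
Preferred dividends grossed up pre-tax: £187,000 / (1 − 0.32) = £275,000.00.
DFL = EBIT ÷ [EBIT − I − D_p/(1−t)] = £1,448,000 ÷ [£1,448,000 − £396,400.00 − £275,000.00] = £1,448,000 ÷ £776,600.00 = 1.8645.

1.86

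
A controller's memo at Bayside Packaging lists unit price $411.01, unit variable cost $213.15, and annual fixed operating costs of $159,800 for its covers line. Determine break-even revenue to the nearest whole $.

Contribution margin per unit = $411.01 − $213.15 = $197.86, a CM ratio of $197.86 ÷ $411.01 = 0.4814.
Break-even revenue = fixed costs × price ÷ CM = $159,800 × $411.01 ÷ $197.86 = $331,949.

$331,949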